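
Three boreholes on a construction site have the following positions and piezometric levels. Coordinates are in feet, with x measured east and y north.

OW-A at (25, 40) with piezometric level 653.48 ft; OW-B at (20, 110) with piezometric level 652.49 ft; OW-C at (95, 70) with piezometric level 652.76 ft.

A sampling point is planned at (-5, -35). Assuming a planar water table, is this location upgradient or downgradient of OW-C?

upgradient

Differences from OW-A: to OW-B (Δx, Δy, Δh) = (-5, 70, -0.99); to OW-C = (70, 30, -0.72).
Solve a·Δx + b·Δy = Δh: det = (-5)·30 − 70·70 = -5050.
∂h/∂x = [(-0.99)·30 − (-0.72)·70] / -5050 = -0.004099
∂h/∂y = [(-5)·(-0.72) − 70·(-0.99)] / -5050 = -0.01444
Head at (-5, -35) = 653.48 + (-0.004099)·(-30) + (-0.01444)·(-75) = 654.69 ft.
That is higher than the 652.76 ft at OW-C, so the point is upgradient.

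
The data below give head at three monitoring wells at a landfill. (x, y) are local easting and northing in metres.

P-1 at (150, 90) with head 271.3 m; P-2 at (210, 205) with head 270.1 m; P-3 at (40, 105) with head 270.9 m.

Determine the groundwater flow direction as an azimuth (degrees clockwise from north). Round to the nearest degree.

350°

Differences from P-1: to P-2 (Δx, Δy, Δh) = (60, 115, -1.2); to P-3 = (-110, 15, -0.4).
Determinant of the coordinate differences = 60·15 − (-110)·115 = 13550.
∂h/∂x = [(-1.2)·15 − (-0.4)·115] / 13550 = +0.002066
∂h/∂y = [60·(-0.4) − (-110)·(-1.2)] / 13550 = -0.01151
Flow direction (−∇h) has components (-0.002066 E, +0.01151 N).
Azimuth = atan2(E, N) = atan2(-0.002066, +0.01151) = 349.8° ≈ 350°.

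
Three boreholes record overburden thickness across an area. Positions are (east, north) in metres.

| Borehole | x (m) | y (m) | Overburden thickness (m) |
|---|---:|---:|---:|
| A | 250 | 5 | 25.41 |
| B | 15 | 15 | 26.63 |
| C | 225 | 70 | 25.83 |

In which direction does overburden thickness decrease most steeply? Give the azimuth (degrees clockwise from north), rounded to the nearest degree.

132°

With d = a·x + b·y + c and A as origin, the differences give:
  (-235)·a + 10·b = +1.22
  (-25)·a + 65·b = +0.42
Eliminate b (×65 and ×10, subtract): -15025·a = 75.100 → a = ∂d/∂x = -0.004998
Back-substitute: b = ∂d/∂y = +0.004539.
Steepest decrease is along −∇f: components (+0.004998 E, -0.004539 N).
Azimuth = atan2(+0.004998, -0.004539) = 132.2° ≈ 132°.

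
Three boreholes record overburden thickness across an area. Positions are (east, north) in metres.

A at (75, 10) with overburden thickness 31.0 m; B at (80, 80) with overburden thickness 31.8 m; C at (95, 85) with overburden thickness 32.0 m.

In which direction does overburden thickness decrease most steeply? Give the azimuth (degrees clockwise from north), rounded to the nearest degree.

222°

Taking A as reference: B−A = (5, 70, +0.8); C−A = (20, 75, +1.0).
Determinant of the coordinate differences = 5·75 − 20·70 = -1025.
∂d/∂x = [(+0.8)·75 − (+1.0)·70] / -1025 = +0.009756
∂d/∂y = [5·(+1.0) − 20·(+0.8)] / -1025 = +0.01073
Steepest decrease is along −∇f: components (-0.009756 E, -0.01073 N).
Azimuth = atan2(-0.009756, -0.01073) = 222.3° ≈ 222°.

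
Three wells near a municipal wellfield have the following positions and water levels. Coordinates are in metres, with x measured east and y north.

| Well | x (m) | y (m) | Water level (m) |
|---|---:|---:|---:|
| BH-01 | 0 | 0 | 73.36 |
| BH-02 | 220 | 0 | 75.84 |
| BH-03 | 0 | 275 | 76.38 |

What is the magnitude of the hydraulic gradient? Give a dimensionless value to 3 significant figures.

∂h/∂x = (75.84 − 73.36) / (220 − 0) = +0.01127
∂h/∂y = (76.38 − 73.36) / (275 − 0) = +0.01098
|∇h| = √(0.01127² + 0.01098²) = 0.01573

0.0157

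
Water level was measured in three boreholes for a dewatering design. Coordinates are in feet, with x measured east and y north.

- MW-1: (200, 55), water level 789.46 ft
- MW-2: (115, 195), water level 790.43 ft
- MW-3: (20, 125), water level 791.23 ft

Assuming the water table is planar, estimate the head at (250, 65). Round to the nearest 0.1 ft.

Three-point gradient (reference MW-1): Δ to MW-2 = (-85, 140, +0.97), Δ to MW-3 = (-180, 70, +1.77).
∂h/∂x = -0.009345, ∂h/∂y = +0.001255 (det = 19250).
h(250, 65) = 789.46 + (-0.009345)·(50) + (+0.001255)·(10) = 789.46 -0.467 +0.013 = 789.005 ft.

789.0 ft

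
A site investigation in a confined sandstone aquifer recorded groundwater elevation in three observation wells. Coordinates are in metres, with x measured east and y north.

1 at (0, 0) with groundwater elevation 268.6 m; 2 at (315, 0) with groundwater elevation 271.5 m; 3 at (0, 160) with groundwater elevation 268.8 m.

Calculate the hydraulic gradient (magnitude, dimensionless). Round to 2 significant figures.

∂h/∂x = (271.5 − 268.6) / (315 − 0) = +0.009206
∂h/∂y = (268.8 − 268.6) / (160 − 0) = +0.001250
|∇h| = √(0.009206² + 0.001250²) = 0.00929

0.0093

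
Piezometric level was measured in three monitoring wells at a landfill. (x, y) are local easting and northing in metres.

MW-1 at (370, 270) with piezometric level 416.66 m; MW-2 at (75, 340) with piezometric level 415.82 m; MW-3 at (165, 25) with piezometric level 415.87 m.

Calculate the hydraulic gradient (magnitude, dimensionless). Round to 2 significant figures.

With h = a·x + b·y + c and MW-1 as origin, the differences give:
  (-295)·a + 70·b = -0.84
  (-205)·a + (-245)·b = -0.79
Eliminate b (×(-245) and ×70, subtract): 86625·a = 261.100 → a = ∂h/∂x = +0.003014
Back-substitute: b = ∂h/∂y = +0.0007025.
|∇h| = √(0.003014² + 0.0007025²) = 0.003095

0.0031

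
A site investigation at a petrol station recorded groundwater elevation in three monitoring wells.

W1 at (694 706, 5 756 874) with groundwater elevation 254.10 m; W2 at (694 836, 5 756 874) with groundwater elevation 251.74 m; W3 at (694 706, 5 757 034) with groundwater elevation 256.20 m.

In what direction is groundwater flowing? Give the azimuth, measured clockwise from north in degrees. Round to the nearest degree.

∂h/∂x = (251.74 − 254.10) / (694836 − 694706) = -0.01815
∂h/∂y = (256.20 − 254.10) / (5757034 − 5756874) = +0.01312
Flow direction (−∇h) has components (+0.01815 E, -0.01312 N).
Azimuth = atan2(E, N) = atan2(+0.01815, -0.01312) = 125.9° ≈ 126°.

126°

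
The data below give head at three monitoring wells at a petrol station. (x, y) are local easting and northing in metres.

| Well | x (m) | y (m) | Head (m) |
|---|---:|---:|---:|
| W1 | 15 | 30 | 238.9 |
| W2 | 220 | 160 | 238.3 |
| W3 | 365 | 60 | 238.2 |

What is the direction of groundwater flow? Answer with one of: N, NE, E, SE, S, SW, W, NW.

Differences from W1: to W2 (Δx, Δy, Δh) = (205, 130, -0.6); to W3 = (350, 30, -0.7).
Solve a·Δx + b·Δy = Δh: det = 205·30 − 350·130 = -39350.
∂h/∂x = [(-0.6)·30 − (-0.7)·130] / -39350 = -0.001855
∂h/∂y = [205·(-0.7) − 350·(-0.6)] / -39350 = -0.001690
Flow = −∇h = (+0.001855 east, +0.001690 north), which points northeast.

NE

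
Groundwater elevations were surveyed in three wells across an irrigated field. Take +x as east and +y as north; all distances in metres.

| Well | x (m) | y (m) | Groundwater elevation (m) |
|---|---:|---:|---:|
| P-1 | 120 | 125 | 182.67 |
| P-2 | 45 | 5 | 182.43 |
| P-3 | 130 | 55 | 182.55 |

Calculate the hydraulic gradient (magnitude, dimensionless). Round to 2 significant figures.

0.0018

Differences from P-1: to P-2 (Δx, Δy, Δh) = (-75, -120, -0.24); to P-3 = (10, -70, -0.12).
Determinant of the coordinate differences = (-75)·(-70) − 10·(-120) = 6450.
∂h/∂x = [(-0.24)·(-70) − (-0.12)·(-120)] / 6450 = +0.0003721
∂h/∂y = [(-75)·(-0.12) − 10·(-0.24)] / 6450 = +0.001767
|∇h| = √(0.0003721² + 0.001767²) = 0.001806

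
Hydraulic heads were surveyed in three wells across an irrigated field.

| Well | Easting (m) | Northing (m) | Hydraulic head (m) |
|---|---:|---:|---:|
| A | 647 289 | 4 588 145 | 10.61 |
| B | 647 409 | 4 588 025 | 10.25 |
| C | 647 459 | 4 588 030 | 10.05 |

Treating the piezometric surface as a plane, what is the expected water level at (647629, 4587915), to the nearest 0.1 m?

With h = a·x + b·y + c and A as origin, the differences give:
  120·a + (-120)·b = -0.36
  170·a + (-115)·b = -0.56
Eliminate b (×(-115) and ×(-120), subtract): 6600·a = -25.800 → a = ∂h/∂x = -0.003909
Back-substitute: b = ∂h/∂y = -0.0009091.
h(647629, 4587915) = 10.61 + (-0.003909)·(340) + (-0.0009091)·(-230) = 10.61 -1.329 +0.209 = 9.490 m.

9.5 m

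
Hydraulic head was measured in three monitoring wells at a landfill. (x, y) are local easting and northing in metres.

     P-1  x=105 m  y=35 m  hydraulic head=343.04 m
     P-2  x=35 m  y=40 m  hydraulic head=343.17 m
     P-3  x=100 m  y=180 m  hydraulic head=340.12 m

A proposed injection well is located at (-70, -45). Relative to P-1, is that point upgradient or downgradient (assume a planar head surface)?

upgradient

Taking P-1 as reference: P-2−P-1 = (-70, 5, +0.13); P-3−P-1 = (-5, 145, -2.92).
Determinant of the coordinate differences = (-70)·145 − (-5)·5 = -10125.
∂h/∂x = [(+0.13)·145 − (-2.92)·5] / -10125 = -0.003304
∂h/∂y = [(-70)·(-2.92) − (-5)·(+0.13)] / -10125 = -0.02025
Head at (-70, -45) = 343.04 + (-0.003304)·(-175) + (-0.02025)·(-80) = 345.24 m.
That is higher than the 343.04 m at P-1, so the point is upgradient.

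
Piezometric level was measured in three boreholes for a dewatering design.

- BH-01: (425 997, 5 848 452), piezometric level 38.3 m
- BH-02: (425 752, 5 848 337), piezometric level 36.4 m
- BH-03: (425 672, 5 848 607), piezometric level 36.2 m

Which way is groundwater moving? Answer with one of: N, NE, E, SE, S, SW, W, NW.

Taking BH-01 as reference: BH-02−BH-01 = (-245, -115, -1.9); BH-03−BH-01 = (-325, 155, -2.1).
Solve a·Δx + b·Δy = Δh: det = (-245)·155 − (-325)·(-115) = -75350.
∂h/∂x = [(-1.9)·155 − (-2.1)·(-115)] / -75350 = +0.007113
∂h/∂y = [(-245)·(-2.1) − (-325)·(-1.9)] / -75350 = +0.001367
Flow = −∇h = (-0.007113 east, -0.001367 north), which points west.

W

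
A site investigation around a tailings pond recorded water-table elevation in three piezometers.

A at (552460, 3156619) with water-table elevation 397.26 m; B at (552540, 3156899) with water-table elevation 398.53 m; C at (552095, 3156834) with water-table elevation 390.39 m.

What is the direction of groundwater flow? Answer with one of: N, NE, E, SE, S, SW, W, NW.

Three-point gradient (reference A): Δ to B = (80, 280, +1.27), Δ to C = (-365, 215, -6.87).
∂h/∂x = +0.01840, ∂h/∂y = -0.0007207 (det = 119400).
Flow = −∇h = (-0.01840 east, +0.0007207 north), which points west.

W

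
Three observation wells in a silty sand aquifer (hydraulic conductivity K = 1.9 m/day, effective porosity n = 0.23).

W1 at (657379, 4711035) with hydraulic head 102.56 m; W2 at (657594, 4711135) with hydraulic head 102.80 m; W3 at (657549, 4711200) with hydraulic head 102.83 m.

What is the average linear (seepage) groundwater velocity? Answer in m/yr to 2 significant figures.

With h = a·x + b·y + c and W1 as origin, the differences give:
  215·a + 100·b = +0.24
  170·a + 165·b = +0.27
Eliminate b (×165 and ×100, subtract): 18475·a = 12.600 → a = ∂h/∂x = +0.0006820
Back-substitute: b = ∂h/∂y = +0.0009337.
|∇h| = √(0.0006820² + 0.0009337²) = 0.001156
Seepage velocity v = K·i/n = 1.9 × 0.001156 / 0.23 = 0.00955 m/day = 3.488 m/yr.

3.5 m/yr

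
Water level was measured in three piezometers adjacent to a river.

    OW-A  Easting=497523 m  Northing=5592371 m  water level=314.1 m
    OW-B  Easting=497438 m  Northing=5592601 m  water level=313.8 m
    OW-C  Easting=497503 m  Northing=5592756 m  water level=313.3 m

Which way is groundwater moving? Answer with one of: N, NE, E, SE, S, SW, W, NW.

Taking OW-A as reference: OW-B−OW-A = (-85, 230, -0.3); OW-C−OW-A = (-20, 385, -0.8).
Solve a·Δx + b·Δy = Δh: det = (-85)·385 − (-20)·230 = -28125.
∂h/∂x = [(-0.3)·385 − (-0.8)·230] / -28125 = -0.002436
∂h/∂y = [(-85)·(-0.8) − (-20)·(-0.3)] / -28125 = -0.002204
Flow = −∇h = (+0.002436 east, +0.002204 north), which points northeast.

NE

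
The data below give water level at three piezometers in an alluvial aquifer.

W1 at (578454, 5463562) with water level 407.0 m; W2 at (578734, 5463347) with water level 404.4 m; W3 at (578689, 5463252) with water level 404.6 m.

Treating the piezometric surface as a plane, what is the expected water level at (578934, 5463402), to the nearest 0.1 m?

With h = a·x + b·y + c and W1 as origin, the differences give:
  280·a + (-215)·b = -2.6
  235·a + (-310)·b = -2.4
Eliminate b (×(-310) and ×(-215), subtract): -36275·a = 290.00 → a = ∂h/∂x = -0.007994
Back-substitute: b = ∂h/∂y = +0.001682.
h(578934, 5463402) = 407.0 + (-0.007994)·(480) + (+0.001682)·(-160) = 407.0 -3.837 -0.269 = 402.894 m.

402.9 m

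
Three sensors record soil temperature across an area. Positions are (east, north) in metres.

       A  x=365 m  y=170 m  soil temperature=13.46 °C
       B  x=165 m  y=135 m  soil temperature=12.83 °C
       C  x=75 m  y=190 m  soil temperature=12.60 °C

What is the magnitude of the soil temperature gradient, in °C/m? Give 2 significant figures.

0.0031 °C/m

Differences from A: to B (Δx, Δy, Δh) = (-200, -35, -0.63); to C = (-290, 20, -0.86).
Determinant of the coordinate differences = (-200)·20 − (-290)·(-35) = -14150.
∂T/∂x = [(-0.63)·20 − (-0.86)·(-35)] / -14150 = +0.003018
∂T/∂y = [(-200)·(-0.86) − (-290)·(-0.63)] / -14150 = +0.0007562
|∇f| = √(0.003018² + 0.0007562²) = 0.003111 °C/m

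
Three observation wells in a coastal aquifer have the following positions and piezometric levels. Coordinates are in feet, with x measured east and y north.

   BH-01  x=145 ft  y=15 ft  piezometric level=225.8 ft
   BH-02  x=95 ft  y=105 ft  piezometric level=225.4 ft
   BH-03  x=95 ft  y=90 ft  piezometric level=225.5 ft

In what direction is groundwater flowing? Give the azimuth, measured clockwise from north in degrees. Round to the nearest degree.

Taking BH-01 as reference: BH-02−BH-01 = (-50, 90, -0.4); BH-03−BH-01 = (-50, 75, -0.3).
Solve a·Δx + b·Δy = Δh: det = (-50)·75 − (-50)·90 = 750.
∂h/∂x = [(-0.4)·75 − (-0.3)·90] / 750 = -0.004000
∂h/∂y = [(-50)·(-0.3) − (-50)·(-0.4)] / 750 = -0.006667
Flow direction (−∇h) has components (+0.004000 E, +0.006667 N).
Azimuth = atan2(E, N) = atan2(+0.004000, +0.006667) = 31.0° ≈ 031°.

031°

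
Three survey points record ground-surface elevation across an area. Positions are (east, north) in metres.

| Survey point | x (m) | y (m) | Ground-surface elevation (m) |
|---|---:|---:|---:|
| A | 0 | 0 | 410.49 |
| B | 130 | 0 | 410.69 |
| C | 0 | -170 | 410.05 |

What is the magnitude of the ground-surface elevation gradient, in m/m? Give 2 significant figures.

∂z/∂x = (410.69 − 410.49) / (130 − 0) = +0.001538
∂z/∂y = (410.05 − 410.49) / (-170 − 0) = +0.002588
|∇f| = √(0.001538² + 0.002588²) = 0.003011 m/m

0.0030 m/m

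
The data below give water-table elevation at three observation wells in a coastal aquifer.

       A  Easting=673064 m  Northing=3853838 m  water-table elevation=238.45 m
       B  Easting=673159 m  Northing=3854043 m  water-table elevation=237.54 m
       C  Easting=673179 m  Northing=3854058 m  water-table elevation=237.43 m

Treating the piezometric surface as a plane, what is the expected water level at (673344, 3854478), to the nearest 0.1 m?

Differences from A: to B (Δx, Δy, Δh) = (95, 205, -0.91); to C = (115, 220, -1.02).
Solve a·Δx + b·Δy = Δh: det = 95·220 − 115·205 = -2675.
∂h/∂x = [(-0.91)·220 − (-1.02)·205] / -2675 = -0.003327
∂h/∂y = [95·(-1.02) − 115·(-0.91)] / -2675 = -0.002897
h(673344, 3854478) = 238.45 + (-0.003327)·(280) + (-0.002897)·(640) = 238.45 -0.932 -1.854 = 235.664 m.

235.7 m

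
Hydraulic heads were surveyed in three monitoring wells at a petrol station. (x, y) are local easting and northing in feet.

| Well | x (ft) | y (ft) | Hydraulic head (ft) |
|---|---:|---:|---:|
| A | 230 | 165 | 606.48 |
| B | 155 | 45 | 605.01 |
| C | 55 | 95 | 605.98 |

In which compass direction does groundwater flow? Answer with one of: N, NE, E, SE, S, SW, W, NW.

Taking A as reference: B−A = (-75, -120, -1.47); C−A = (-175, -70, -0.50).
Solve a·Δx + b·Δy = Δh: det = (-75)·(-70) − (-175)·(-120) = -15750.
∂h/∂x = [(-1.47)·(-70) − (-0.50)·(-120)] / -15750 = -0.002724
∂h/∂y = [(-75)·(-0.50) − (-175)·(-1.47)] / -15750 = +0.01395
Flow = −∇h = (+0.002724 east, -0.01395 north), which points south.

S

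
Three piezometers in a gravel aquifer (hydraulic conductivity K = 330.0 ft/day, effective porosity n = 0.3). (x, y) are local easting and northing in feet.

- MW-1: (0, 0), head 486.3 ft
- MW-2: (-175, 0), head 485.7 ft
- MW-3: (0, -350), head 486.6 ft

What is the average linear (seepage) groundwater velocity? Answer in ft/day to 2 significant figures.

∂h/∂x = (485.7 − 486.3) / (-175 − 0) = +0.003429
∂h/∂y = (486.6 − 486.3) / (-350 − 0) = -0.0008571
|∇h| = √(0.003429² + -0.0008571²) = 0.003534
Seepage velocity v = K·i/n = 330.0 × 0.003534 / 0.3 = 3.887 ft/day.

3.9 ft/day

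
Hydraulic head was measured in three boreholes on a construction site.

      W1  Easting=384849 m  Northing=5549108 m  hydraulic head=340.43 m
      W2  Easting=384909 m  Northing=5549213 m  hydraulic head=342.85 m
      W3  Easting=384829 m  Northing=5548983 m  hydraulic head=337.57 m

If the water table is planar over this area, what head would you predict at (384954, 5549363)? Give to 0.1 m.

346.3 m

With h = a·x + b·y + c and W1 as origin, the differences give:
  60·a + 105·b = +2.42
  (-20)·a + (-125)·b = -2.86
Eliminate b (×(-125) and ×105, subtract): -5400·a = -2.200 → a = ∂h/∂x = +0.0004074
Back-substitute: b = ∂h/∂y = +0.02281.
h(384954, 5549363) = 340.43 + (+0.0004074)·(105) + (+0.02281)·(255) = 340.43 +0.043 +5.818 = 346.291 m.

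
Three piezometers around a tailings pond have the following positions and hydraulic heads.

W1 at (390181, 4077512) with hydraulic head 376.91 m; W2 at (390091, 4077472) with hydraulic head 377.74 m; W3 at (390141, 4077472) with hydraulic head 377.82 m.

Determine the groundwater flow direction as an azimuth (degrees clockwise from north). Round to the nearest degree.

356°

Differences from W1: to W2 (Δx, Δy, Δh) = (-90, -40, +0.83); to W3 = (-40, -40, +0.91).
Determinant of the coordinate differences = (-90)·(-40) − (-40)·(-40) = 2000.
∂h/∂x = [(+0.83)·(-40) − (+0.91)·(-40)] / 2000 = +0.001600
∂h/∂y = [(-90)·(+0.91) − (-40)·(+0.83)] / 2000 = -0.02435
Flow direction (−∇h) has components (-0.001600 E, +0.02435 N).
Azimuth = atan2(E, N) = atan2(-0.001600, +0.02435) = 356.2° ≈ 356°.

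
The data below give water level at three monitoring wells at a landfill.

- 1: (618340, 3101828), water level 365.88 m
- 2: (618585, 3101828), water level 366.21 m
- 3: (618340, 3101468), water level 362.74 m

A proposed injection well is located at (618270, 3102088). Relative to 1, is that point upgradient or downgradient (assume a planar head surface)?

∂h/∂x = (366.21 − 365.88) / (618585 − 618340) = +0.001347
∂h/∂y = (362.74 − 365.88) / (3101468 − 3101828) = +0.008722
Head at (618270, 3102088) = 365.88 + (+0.001347)·(-70) + (+0.008722)·(260) = 368.05 m.
That is higher than the 365.88 m at 1, so the point is upgradient.

upgradient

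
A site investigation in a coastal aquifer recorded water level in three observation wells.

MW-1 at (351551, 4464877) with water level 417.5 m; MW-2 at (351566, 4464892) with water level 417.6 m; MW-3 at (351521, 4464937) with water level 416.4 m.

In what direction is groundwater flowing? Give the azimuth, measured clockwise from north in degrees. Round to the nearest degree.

Taking MW-1 as reference: MW-2−MW-1 = (15, 15, +0.1); MW-3−MW-1 = (-30, 60, -1.1).
Determinant of the coordinate differences = 15·60 − (-30)·15 = 1350.
∂h/∂x = [(+0.1)·60 − (-1.1)·15] / 1350 = +0.01667
∂h/∂y = [15·(-1.1) − (-30)·(+0.1)] / 1350 = -0.010000
Flow direction (−∇h) has components (-0.01667 E, +0.010000 N).
Azimuth = atan2(E, N) = atan2(-0.01667, +0.010000) = 301.0° ≈ 301°.

301°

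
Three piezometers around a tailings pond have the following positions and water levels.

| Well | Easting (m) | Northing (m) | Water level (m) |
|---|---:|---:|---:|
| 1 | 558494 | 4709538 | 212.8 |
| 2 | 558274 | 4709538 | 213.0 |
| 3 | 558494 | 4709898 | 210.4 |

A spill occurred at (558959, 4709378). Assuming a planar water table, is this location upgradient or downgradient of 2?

∂h/∂x = (213.0 − 212.8) / (558274 − 558494) = -0.0009091
∂h/∂y = (210.4 − 212.8) / (4709898 − 4709538) = -0.006667
Head at (558959, 4709378) = 212.8 + (-0.0009091)·(465) + (-0.006667)·(-160) = 213.44 m.
That is higher than the 213.0 m at 2, so the point is upgradient.

upgradient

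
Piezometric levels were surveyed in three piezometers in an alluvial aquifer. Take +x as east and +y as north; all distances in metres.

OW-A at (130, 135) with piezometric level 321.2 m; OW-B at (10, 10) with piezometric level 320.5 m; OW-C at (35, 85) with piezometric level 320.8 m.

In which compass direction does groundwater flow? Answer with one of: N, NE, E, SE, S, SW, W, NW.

SW

Three-point gradient (reference OW-A): Δ to OW-B = (-120, -125, -0.7), Δ to OW-C = (-95, -50, -0.4).
∂h/∂x = +0.002553, ∂h/∂y = +0.003149 (det = -5875).
Flow = −∇h = (-0.002553 east, -0.003149 north), which points southwest.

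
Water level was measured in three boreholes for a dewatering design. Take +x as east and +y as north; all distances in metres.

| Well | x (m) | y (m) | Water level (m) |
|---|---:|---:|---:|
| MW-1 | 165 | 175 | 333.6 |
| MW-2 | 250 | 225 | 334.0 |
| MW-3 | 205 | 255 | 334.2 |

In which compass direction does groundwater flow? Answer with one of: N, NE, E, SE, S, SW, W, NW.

S

Taking MW-1 as reference: MW-2−MW-1 = (85, 50, +0.4); MW-3−MW-1 = (40, 80, +0.6).
Determinant of the coordinate differences = 85·80 − 40·50 = 4800.
∂h/∂x = [(+0.4)·80 − (+0.6)·50] / 4800 = +0.0004167
∂h/∂y = [85·(+0.6) − 40·(+0.4)] / 4800 = +0.007292
Flow = −∇h = (-0.0004167 east, -0.007292 north), which points south.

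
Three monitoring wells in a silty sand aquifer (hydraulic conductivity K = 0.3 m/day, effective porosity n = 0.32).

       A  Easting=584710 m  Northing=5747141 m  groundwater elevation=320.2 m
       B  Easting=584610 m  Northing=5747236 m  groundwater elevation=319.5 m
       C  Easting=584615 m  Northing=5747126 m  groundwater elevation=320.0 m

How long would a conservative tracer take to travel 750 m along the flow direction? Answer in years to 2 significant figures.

420 years

Differences from A: to B (Δx, Δy, Δh) = (-100, 95, -0.7); to C = (-95, -15, -0.2).
Solve a·Δx + b·Δy = Δh: det = (-100)·(-15) − (-95)·95 = 10525.
∂h/∂x = [(-0.7)·(-15) − (-0.2)·95] / 10525 = +0.002803
∂h/∂y = [(-100)·(-0.2) − (-95)·(-0.7)] / 10525 = -0.004418
|∇h| = √(0.002803² + -0.004418²) = 0.005232
Seepage velocity v = K·i/n = 0.3 × 0.005232 / 0.32 = 0.004905 m/day.
t = 750 / 0.004905 = 1.529e+05 days = 419 years.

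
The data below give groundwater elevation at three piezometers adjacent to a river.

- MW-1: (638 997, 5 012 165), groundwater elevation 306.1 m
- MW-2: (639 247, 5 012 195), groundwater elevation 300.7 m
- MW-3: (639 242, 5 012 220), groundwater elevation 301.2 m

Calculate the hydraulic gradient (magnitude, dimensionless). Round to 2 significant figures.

0.028

Differences from MW-1: to MW-2 (Δx, Δy, Δh) = (250, 30, -5.4); to MW-3 = (245, 55, -4.9).
Solve a·Δx + b·Δy = Δh: det = 250·55 − 245·30 = 6400.
∂h/∂x = [(-5.4)·55 − (-4.9)·30] / 6400 = -0.02344
∂h/∂y = [250·(-4.9) − 245·(-5.4)] / 6400 = +0.01531
|∇h| = √(-0.02344² + 0.01531²) = 0.028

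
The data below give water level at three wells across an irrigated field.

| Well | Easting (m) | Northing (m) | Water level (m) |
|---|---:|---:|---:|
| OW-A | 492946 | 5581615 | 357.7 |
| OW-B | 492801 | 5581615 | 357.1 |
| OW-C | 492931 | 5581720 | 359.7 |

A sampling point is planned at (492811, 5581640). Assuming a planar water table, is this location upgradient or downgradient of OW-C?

downgradient

Differences from OW-A: to OW-B (Δx, Δy, Δh) = (-145, 0, -0.6); to OW-C = (-15, 105, +2.0).
Determinant of the coordinate differences = (-145)·105 − (-15)·0 = -15225.
∂h/∂x = [(-0.6)·105 − (+2.0)·0] / -15225 = +0.004138
∂h/∂y = [(-145)·(+2.0) − (-15)·(-0.6)] / -15225 = +0.01964
Head at (492811, 5581640) = 357.7 + (+0.004138)·(-135) + (+0.01964)·(25) = 357.63 m.
That is lower than the 359.7 m at OW-C, so the point is downgradient.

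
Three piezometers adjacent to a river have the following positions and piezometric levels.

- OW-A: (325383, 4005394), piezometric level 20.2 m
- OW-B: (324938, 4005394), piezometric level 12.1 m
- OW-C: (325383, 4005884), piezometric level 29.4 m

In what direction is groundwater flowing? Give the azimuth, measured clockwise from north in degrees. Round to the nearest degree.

224°

∂h/∂x = (12.1 − 20.2) / (324938 − 325383) = +0.01820
∂h/∂y = (29.4 − 20.2) / (4005884 − 4005394) = +0.01878
Flow direction (−∇h) has components (-0.01820 E, -0.01878 N).
Azimuth = atan2(E, N) = atan2(-0.01820, -0.01878) = 224.1° ≈ 224°.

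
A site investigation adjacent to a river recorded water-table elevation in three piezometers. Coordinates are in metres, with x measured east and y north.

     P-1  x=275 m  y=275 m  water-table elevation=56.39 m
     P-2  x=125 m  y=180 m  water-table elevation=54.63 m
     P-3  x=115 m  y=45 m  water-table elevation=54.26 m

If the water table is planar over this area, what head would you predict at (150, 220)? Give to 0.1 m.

55.0 m

With h = a·x + b·y + c and P-1 as origin, the differences give:
  (-150)·a + (-95)·b = -1.76
  (-160)·a + (-230)·b = -2.13
Eliminate b (×(-230) and ×(-95), subtract): 19300·a = 202.450 → a = ∂h/∂x = +0.01049
Back-substitute: b = ∂h/∂y = +0.001964.
h(150, 220) = 56.39 + (+0.01049)·(-125) + (+0.001964)·(-55) = 56.39 -1.311 -0.108 = 54.971 m.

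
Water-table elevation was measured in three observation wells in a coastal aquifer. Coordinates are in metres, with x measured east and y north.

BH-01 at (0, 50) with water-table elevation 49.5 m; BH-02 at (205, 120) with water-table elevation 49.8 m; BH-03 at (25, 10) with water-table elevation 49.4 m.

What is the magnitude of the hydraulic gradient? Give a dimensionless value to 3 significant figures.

0.00286

With h = a·x + b·y + c and BH-01 as origin, the differences give:
  205·a + 70·b = +0.3
  25·a + (-40)·b = -0.1
Eliminate b (×(-40) and ×70, subtract): -9950·a = -5.00 → a = ∂h/∂x = +0.0005025
Back-substitute: b = ∂h/∂y = +0.002814.
|∇h| = √(0.0005025² + 0.002814²) = 0.002859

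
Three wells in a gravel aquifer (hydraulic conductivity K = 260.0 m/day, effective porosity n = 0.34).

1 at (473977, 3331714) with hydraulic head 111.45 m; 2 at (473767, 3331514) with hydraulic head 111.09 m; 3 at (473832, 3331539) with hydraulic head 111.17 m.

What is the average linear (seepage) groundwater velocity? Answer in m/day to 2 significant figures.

With h = a·x + b·y + c and 1 as origin, the differences give:
  (-210)·a + (-200)·b = -0.36
  (-145)·a + (-175)·b = -0.28
Eliminate b (×(-175) and ×(-200), subtract): 7750·a = 7.000 → a = ∂h/∂x = +0.0009032
Back-substitute: b = ∂h/∂y = +0.0008516.
|∇h| = √(0.0009032² + 0.0008516²) = 0.001241
Seepage velocity v = K·i/n = 260.0 × 0.001241 / 0.34 = 0.949 m/day.

0.95 m/day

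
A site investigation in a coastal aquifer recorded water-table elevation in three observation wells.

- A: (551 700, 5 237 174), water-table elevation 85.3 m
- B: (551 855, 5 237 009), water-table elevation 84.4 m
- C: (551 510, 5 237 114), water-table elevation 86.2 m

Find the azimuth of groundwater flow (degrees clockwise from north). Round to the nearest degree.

099°

With h = a·x + b·y + c and A as origin, the differences give:
  155·a + (-165)·b = -0.9
  (-190)·a + (-60)·b = +0.9
Eliminate b (×(-60) and ×(-165), subtract): -40650·a = 202.50 → a = ∂h/∂x = -0.004982
Back-substitute: b = ∂h/∂y = +0.0007749.
Flow direction (−∇h) has components (+0.004982 E, -0.0007749 N).
Azimuth = atan2(E, N) = atan2(+0.004982, -0.0007749) = 98.8° ≈ 099°.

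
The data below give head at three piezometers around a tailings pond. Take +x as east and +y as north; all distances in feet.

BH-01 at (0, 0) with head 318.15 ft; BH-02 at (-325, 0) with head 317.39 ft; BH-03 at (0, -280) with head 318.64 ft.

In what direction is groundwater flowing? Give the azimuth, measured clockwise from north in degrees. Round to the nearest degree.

307°

∂h/∂x = (317.39 − 318.15) / (-325 − 0) = +0.002338
∂h/∂y = (318.64 − 318.15) / (-280 − 0) = -0.001750
Flow direction (−∇h) has components (-0.002338 E, +0.001750 N).
Azimuth = atan2(E, N) = atan2(-0.002338, +0.001750) = 306.8° ≈ 307°.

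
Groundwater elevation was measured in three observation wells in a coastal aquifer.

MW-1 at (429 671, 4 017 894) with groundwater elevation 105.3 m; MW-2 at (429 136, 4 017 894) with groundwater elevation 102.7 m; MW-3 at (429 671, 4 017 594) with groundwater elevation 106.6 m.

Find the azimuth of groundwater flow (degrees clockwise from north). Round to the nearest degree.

∂h/∂x = (102.7 − 105.3) / (429136 − 429671) = +0.004860
∂h/∂y = (106.6 − 105.3) / (4017594 − 4017894) = -0.004333
Flow direction (−∇h) has components (-0.004860 E, +0.004333 N).
Azimuth = atan2(E, N) = atan2(-0.004860, +0.004333) = 311.7° ≈ 312°.

312°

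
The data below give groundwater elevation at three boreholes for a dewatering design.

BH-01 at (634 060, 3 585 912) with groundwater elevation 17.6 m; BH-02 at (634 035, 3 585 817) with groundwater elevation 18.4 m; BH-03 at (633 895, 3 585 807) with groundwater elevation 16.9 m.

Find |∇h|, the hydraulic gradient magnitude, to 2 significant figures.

Differences from BH-01: to BH-02 (Δx, Δy, Δh) = (-25, -95, +0.8); to BH-03 = (-165, -105, -0.7).
Solve a·Δx + b·Δy = Δh: det = (-25)·(-105) − (-165)·(-95) = -13050.
∂h/∂x = [(+0.8)·(-105) − (-0.7)·(-95)] / -13050 = +0.01153
∂h/∂y = [(-25)·(-0.7) − (-165)·(+0.8)] / -13050 = -0.01146
|∇h| = √(0.01153² + -0.01146²) = 0.01626

0.016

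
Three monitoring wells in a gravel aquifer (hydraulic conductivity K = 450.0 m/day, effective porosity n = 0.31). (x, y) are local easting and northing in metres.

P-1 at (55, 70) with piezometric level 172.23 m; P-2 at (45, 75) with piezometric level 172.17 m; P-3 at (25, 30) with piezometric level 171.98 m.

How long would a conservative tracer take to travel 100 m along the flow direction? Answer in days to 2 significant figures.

10 days

With h = a·x + b·y + c and P-1 as origin, the differences give:
  (-10)·a + 5·b = -0.06
  (-30)·a + (-40)·b = -0.25
Eliminate b (×(-40) and ×5, subtract): 550·a = 3.650 → a = ∂h/∂x = +0.006636
Back-substitute: b = ∂h/∂y = +0.001273.
|∇h| = √(0.006636² + 0.001273²) = 0.006757
Seepage velocity v = K·i/n = 450.0 × 0.006757 / 0.31 = 9.809 m/day.
t = 100 / 9.809 = 10.19 days.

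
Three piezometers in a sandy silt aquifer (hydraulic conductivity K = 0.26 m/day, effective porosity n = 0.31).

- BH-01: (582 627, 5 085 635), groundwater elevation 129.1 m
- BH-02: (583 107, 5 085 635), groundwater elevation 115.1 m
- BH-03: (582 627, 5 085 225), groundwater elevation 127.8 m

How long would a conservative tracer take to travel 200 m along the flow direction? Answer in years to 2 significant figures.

∂h/∂x = (115.1 − 129.1) / (583107 − 582627) = -0.02917
∂h/∂y = (127.8 − 129.1) / (5085225 − 5085635) = +0.003171
|∇h| = √(-0.02917² + 0.003171²) = 0.02934
Seepage velocity v = K·i/n = 0.26 × 0.02934 / 0.31 = 0.02461 m/day.
t = 200 / 0.02461 = 8127 days = 22.3 years.

22 years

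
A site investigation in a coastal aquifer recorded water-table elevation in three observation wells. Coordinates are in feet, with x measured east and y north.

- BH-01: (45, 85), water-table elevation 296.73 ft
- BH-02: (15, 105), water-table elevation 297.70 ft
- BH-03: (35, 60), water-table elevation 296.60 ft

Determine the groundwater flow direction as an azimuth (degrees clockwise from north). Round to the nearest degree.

With h = a·x + b·y + c and BH-01 as origin, the differences give:
  (-30)·a + 20·b = +0.97
  (-10)·a + (-25)·b = -0.13
Eliminate b (×(-25) and ×20, subtract): 950·a = -21.650 → a = ∂h/∂x = -0.02279
Back-substitute: b = ∂h/∂y = +0.01432.
Flow direction (−∇h) has components (+0.02279 E, -0.01432 N).
Azimuth = atan2(E, N) = atan2(+0.02279, -0.01432) = 122.1° ≈ 122°.

122°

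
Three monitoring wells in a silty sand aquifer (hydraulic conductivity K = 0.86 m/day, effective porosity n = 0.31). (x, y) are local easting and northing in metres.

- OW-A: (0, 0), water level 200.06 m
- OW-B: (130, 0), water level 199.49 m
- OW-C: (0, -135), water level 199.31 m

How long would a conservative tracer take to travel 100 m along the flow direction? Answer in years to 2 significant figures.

∂h/∂x = (199.49 − 200.06) / (130 − 0) = -0.004385
∂h/∂y = (199.31 − 200.06) / (-135 − 0) = +0.005556
|∇h| = √(-0.004385² + 0.005556²) = 0.007078
Seepage velocity v = K·i/n = 0.86 × 0.007078 / 0.31 = 0.01964 m/day.
t = 100 / 0.01964 = 5092 days = 13.9 years.

14 years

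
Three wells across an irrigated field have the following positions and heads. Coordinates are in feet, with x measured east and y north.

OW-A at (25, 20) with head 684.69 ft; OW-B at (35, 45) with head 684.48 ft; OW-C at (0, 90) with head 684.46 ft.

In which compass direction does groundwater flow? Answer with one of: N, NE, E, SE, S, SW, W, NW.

NE

Differences from OW-A: to OW-B (Δx, Δy, Δh) = (10, 25, -0.21); to OW-C = (-25, 70, -0.23).
Determinant of the coordinate differences = 10·70 − (-25)·25 = 1325.
∂h/∂x = [(-0.21)·70 − (-0.23)·25] / 1325 = -0.006755
∂h/∂y = [10·(-0.23) − (-25)·(-0.21)] / 1325 = -0.005698
Flow = −∇h = (+0.006755 east, +0.005698 north), which points northeast.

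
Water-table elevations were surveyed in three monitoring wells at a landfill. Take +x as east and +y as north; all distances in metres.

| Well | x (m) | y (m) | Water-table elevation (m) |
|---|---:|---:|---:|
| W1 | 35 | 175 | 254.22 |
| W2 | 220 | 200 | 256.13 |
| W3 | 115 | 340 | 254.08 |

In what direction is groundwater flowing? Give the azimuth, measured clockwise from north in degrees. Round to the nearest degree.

299°

Differences from W1: to W2 (Δx, Δy, Δh) = (185, 25, +1.91); to W3 = (80, 165, -0.14).
Solve a·Δx + b·Δy = Δh: det = 185·165 − 80·25 = 28525.
∂h/∂x = [(+1.91)·165 − (-0.14)·25] / 28525 = +0.01117
∂h/∂y = [185·(-0.14) − 80·(+1.91)] / 28525 = -0.006265
Flow direction (−∇h) has components (-0.01117 E, +0.006265 N).
Azimuth = atan2(E, N) = atan2(-0.01117, +0.006265) = 299.3° ≈ 299°.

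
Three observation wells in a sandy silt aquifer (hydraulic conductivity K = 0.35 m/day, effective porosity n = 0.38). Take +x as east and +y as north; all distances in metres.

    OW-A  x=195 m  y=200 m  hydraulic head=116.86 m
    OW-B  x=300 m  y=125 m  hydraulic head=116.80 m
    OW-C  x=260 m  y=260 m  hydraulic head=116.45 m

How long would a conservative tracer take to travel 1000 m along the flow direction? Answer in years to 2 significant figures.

Differences from OW-A: to OW-B (Δx, Δy, Δh) = (105, -75, -0.06); to OW-C = (65, 60, -0.41).
Determinant of the coordinate differences = 105·60 − 65·(-75) = 11175.
∂h/∂x = [(-0.06)·60 − (-0.41)·(-75)] / 11175 = -0.003074
∂h/∂y = [105·(-0.41) − 65·(-0.06)] / 11175 = -0.003503
|∇h| = √(-0.003074² + -0.003503²) = 0.004661
Seepage velocity v = K·i/n = 0.35 × 0.004661 / 0.38 = 0.004293 m/day.
t = 1000 / 0.004293 = 2.329e+05 days = 638 years.

640 years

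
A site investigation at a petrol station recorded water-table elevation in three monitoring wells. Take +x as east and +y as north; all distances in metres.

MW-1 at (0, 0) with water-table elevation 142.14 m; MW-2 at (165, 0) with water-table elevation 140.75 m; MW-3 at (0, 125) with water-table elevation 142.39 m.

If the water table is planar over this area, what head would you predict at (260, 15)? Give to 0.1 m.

140.0 m

∂h/∂x = (140.75 − 142.14) / (165 − 0) = -0.008424
∂h/∂y = (142.39 − 142.14) / (125 − 0) = +0.002000
h(260, 15) = 142.14 + (-0.008424)·(260) + (+0.002000)·(15) = 142.14 -2.190 +0.030 = 139.980 m.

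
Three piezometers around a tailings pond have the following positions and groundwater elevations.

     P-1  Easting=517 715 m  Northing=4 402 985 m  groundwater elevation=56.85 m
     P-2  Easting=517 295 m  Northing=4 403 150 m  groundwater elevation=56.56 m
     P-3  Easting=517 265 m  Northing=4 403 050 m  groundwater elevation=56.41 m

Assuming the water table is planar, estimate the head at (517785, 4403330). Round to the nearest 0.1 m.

57.3 m

With h = a·x + b·y + c and P-1 as origin, the differences give:
  (-420)·a + 165·b = -0.29
  (-450)·a + 65·b = -0.44
Eliminate b (×65 and ×165, subtract): 46950·a = 53.750 → a = ∂h/∂x = +0.001145
Back-substitute: b = ∂h/∂y = +0.001157.
h(517785, 4403330) = 56.85 + (+0.001145)·(70) + (+0.001157)·(345) = 56.85 +0.080 +0.399 = 57.329 m.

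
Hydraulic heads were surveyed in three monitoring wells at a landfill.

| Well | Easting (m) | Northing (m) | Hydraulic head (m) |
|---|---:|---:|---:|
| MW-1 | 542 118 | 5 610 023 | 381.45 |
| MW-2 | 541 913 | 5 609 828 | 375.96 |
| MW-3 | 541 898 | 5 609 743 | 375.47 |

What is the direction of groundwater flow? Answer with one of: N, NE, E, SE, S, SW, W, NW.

Taking MW-1 as reference: MW-2−MW-1 = (-205, -195, -5.49); MW-3−MW-1 = (-220, -280, -5.98).
Determinant of the coordinate differences = (-205)·(-280) − (-220)·(-195) = 14500.
∂h/∂x = [(-5.49)·(-280) − (-5.98)·(-195)] / 14500 = +0.02559
∂h/∂y = [(-205)·(-5.98) − (-220)·(-5.49)] / 14500 = +0.001248
Flow = −∇h = (-0.02559 east, -0.001248 north), which points west.

W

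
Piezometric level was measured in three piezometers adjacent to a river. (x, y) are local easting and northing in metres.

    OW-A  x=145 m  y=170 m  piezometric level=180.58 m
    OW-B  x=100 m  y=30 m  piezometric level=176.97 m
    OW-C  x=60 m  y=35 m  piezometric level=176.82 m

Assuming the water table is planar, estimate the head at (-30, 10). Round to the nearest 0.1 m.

175.6 m

Differences from OW-A: to OW-B (Δx, Δy, Δh) = (-45, -140, -3.61); to OW-C = (-85, -135, -3.76).
Determinant of the coordinate differences = (-45)·(-135) − (-85)·(-140) = -5825.
∂h/∂x = [(-3.61)·(-135) − (-3.76)·(-140)] / -5825 = +0.006704
∂h/∂y = [(-45)·(-3.76) − (-85)·(-3.61)] / -5825 = +0.02363
h(-30, 10) = 180.58 + (+0.006704)·(-175) + (+0.02363)·(-160) = 180.58 -1.173 -3.781 = 175.626 m.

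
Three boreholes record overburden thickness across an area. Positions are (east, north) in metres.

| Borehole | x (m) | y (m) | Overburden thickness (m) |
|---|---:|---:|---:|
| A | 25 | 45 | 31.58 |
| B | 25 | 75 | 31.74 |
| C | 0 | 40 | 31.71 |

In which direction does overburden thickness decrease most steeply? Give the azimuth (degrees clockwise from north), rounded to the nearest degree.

Three-point gradient (reference A): Δ to B = (0, 30, +0.16), Δ to C = (-25, -5, +0.13).
∂d/∂x = -0.006267, ∂d/∂y = +0.005333 (det = 750).
Steepest decrease is along −∇f: components (+0.006267 E, -0.005333 N).
Azimuth = atan2(+0.006267, -0.005333) = 130.4° ≈ 130°.

130°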